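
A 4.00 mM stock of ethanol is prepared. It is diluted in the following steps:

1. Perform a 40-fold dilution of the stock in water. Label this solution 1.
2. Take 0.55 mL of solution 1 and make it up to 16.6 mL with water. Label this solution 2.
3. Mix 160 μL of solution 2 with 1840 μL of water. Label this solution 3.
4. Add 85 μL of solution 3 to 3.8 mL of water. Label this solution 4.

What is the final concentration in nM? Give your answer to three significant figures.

5.80 nM

Step 1: 40-fold → factor 40
Step 2: 0.55 mL brought to 16.6 mL → factor 16.6/0.55 = 30.182
Step 3: 160 μL + 1840 μL = 2000 μL total → factor 2000/160 = 12.5
Step 4: 85 μL + 3.8 mL = 3885 μL total → factor 3885/85 = 45.706
Overall dilution factor = 40 × 30.182 × 12.5 × 45.706 = 6.8974 × 10^5
Final = 4.00 mM / 6.8974 × 10^5 = 5.799 × 10^-6 mM = 5.80 nM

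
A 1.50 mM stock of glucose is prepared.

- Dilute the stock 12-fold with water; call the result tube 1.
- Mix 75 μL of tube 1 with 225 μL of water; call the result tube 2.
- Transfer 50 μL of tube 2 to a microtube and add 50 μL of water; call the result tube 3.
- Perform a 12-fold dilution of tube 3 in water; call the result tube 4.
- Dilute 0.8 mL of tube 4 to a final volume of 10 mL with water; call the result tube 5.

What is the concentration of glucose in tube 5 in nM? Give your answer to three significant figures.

Step 1: 12-fold → factor 12
Step 2: 75 μL + 225 μL = 300 μL total → factor 300/75 = 4
Step 3: 50 μL + 50 μL = 100 μL total → factor 100/50 = 2
Step 4: 12-fold → factor 12
Step 5: 0.8 mL brought to 10 mL → factor 10/0.8 = 12.5
Overall dilution factor = 12 × 4 × 2 × 12 × 12.5 = 14400
Final = 1.50 mM / 14400 = 0.0001042 mM = 104 nM

104 nM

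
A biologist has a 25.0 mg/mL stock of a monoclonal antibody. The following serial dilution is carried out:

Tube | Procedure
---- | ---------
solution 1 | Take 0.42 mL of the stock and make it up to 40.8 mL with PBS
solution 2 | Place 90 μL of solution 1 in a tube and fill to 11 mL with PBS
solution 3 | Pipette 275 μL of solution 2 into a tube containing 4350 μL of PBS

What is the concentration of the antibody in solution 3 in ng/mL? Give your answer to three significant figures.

125 ng/mL

Step 1: 0.42 mL brought to 40.8 mL → factor 40.8/0.42 = 97.143
Step 2: 90 μL brought to 11 mL → factor 11000/90 = 122.22
Step 3: 275 μL + 4350 μL = 4625 μL total → factor 4625/275 = 16.818
Dilution factor through solution 3 = 97.143 × 122.22 × 16.818 = 1.9968 × 10^5
[solution 3] = 25.0 mg/mL / 1.9968 × 10^5 = 0.0001252 mg/mL = 125 ng/mL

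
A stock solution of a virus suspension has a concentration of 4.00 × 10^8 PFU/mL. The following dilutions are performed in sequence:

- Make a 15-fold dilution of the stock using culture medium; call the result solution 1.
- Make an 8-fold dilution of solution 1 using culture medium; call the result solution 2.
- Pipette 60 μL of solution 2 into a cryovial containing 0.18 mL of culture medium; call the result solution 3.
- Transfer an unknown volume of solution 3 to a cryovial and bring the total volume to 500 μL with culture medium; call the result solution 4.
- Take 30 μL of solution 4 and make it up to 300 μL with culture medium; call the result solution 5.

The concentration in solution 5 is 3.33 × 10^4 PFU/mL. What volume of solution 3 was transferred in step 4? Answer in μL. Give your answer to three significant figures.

200 μL

Step 1: 15-fold → factor 15
Step 2: 8-fold → factor 8
Step 3: 60 μL + 0.18 mL = 240 μL total → factor 240/60 = 4
Step 4: v brought to 500 μL → factor = 500 μL/v
Step 5: 30 μL brought to 300 μL → factor 300/30 = 10
Product of known-step factors = 4800
Overall factor = 4.00 × 10^8 PFU/mL / (3.33 × 10^4 PFU/mL) = 12012
Step-4 factor = 12012 / 4800 = 2.5025
v = 500 μL / 2.5025 = 200 μL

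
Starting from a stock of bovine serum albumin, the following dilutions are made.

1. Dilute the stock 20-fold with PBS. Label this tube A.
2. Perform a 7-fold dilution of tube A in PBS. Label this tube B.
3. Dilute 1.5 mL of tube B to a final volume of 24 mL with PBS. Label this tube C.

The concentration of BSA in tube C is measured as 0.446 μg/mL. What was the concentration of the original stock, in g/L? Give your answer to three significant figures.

0.999 g/L

Step 1: 20-fold → factor 20
Step 2: 7-fold → factor 7
Step 3: 1.5 mL brought to 24 mL → factor 24/1.5 = 16
Overall dilution factor = 20 × 7 × 16 = 2240
Stock = 0.446 μg/mL × 2240 = 999.0 μg/mL = 0.999 g/L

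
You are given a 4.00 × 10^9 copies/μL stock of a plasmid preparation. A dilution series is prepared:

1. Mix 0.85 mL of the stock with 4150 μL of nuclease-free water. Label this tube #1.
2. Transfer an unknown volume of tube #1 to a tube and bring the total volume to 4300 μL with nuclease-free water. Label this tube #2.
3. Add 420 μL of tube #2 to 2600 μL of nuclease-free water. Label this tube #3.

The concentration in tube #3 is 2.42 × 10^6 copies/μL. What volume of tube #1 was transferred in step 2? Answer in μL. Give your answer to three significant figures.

Step 1: 0.85 mL + 4150 μL = 5 mL total → factor 5/0.85 = 5.8824
Step 2: v brought to 4300 μL → factor = 4300 μL/v
Step 3: 420 μL + 2600 μL = 3020 μL total → factor 3020/420 = 7.1905
Product of known-step factors = 42.297
Overall factor = 4.00 × 10^9 copies/μL / (2.42 × 10^6 copies/μL) = 1652.9
Step-2 factor = 1652.9 / 42.297 = 39.078
v = 4300 μL / 39.078 = 110 μL

110 μL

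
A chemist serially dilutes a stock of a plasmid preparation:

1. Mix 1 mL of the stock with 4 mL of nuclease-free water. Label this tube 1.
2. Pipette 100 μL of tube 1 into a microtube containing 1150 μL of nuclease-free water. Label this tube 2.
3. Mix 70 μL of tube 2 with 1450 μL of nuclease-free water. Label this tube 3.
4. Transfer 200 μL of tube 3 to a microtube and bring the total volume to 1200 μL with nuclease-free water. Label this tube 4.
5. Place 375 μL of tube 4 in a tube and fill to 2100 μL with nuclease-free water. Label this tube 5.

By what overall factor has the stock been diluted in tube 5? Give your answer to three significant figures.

4.56 × 10^4

Step 1: 1 mL + 4 mL = 5 mL total → factor 5/1 = 5
Step 2: 100 μL + 1150 μL = 1250 μL total → factor 1250/100 = 12.5
Step 3: 70 μL + 1450 μL = 1520 μL total → factor 1520/70 = 21.714
Step 4: 200 μL brought to 1200 μL → factor 1200/200 = 6
Step 5: 375 μL brought to 2100 μL → factor 2100/375 = 5.6
Overall dilution factor = 5 × 12.5 × 21.714 × 6 × 5.6 = 45600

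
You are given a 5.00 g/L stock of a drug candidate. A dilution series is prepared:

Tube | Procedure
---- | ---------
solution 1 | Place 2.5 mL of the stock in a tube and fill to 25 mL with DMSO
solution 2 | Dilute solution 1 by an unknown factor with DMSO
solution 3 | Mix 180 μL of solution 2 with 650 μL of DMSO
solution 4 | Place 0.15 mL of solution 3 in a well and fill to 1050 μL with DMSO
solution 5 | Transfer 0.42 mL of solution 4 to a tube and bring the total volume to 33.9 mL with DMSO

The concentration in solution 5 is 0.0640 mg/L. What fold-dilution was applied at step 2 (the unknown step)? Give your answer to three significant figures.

3.00-fold

Step 1: 2.5 mL brought to 25 mL → factor 25/2.5 = 10
Step 2: unknown factor x
Step 3: 180 μL + 650 μL = 830 μL total → factor 830/180 = 4.6111
Step 4: 0.15 mL brought to 1050 μL → factor 1.05/0.15 = 7
Step 5: 0.42 mL brought to 33.9 mL → factor 33.9/0.42 = 80.714
Product of known-step factors = 26053
Overall factor = 5.00 g/L / (0.0640 mg/L) = 78125
x = 78125 / 26053 = 3.00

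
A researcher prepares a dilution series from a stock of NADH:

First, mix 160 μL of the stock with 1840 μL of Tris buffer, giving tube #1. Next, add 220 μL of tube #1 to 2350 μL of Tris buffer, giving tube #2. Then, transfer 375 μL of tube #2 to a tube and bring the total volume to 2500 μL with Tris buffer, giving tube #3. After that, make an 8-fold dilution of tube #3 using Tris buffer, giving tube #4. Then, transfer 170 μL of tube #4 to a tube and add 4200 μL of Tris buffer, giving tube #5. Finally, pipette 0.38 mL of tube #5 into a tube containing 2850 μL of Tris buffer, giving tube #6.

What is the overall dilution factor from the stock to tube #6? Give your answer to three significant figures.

1.70 × 10^6

Step 1: 160 μL + 1840 μL = 2000 μL total → factor 2000/160 = 12.5
Step 2: 220 μL + 2350 μL = 2570 μL total → factor 2570/220 = 11.682
Step 3: 375 μL brought to 2500 μL → factor 2500/375 = 6.6667
Step 4: 8-fold → factor 8
Step 5: 170 μL + 4200 μL = 4370 μL total → factor 4370/170 = 25.706
Step 6: 0.38 mL + 2850 μL = 3.23 mL total → factor 3.23/0.38 = 8.5
Overall dilution factor = 12.5 × 11.682 × 6.6667 × 8 × 25.706 × 8.5 = 1.7017 × 10^6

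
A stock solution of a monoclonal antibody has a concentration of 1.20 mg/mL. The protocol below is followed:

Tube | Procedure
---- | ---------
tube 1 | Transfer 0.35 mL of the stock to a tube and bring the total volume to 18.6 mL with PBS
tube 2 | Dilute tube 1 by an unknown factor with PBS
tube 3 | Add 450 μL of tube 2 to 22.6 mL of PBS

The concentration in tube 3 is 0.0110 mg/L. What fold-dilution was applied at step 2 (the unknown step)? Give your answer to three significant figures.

40.1-fold

Step 1: 0.35 mL brought to 18.6 mL → factor 18.6/0.35 = 53.143
Step 2: unknown factor x
Step 3: 450 μL + 22.6 mL = 23050 μL total → factor 23050/450 = 51.222
Product of known-step factors = 2722.1
Overall factor = 1.20 mg/mL / (0.0110 mg/L) = 1.0909 × 10^5
x = 1.0909 × 10^5 / 2722.1 = 40.1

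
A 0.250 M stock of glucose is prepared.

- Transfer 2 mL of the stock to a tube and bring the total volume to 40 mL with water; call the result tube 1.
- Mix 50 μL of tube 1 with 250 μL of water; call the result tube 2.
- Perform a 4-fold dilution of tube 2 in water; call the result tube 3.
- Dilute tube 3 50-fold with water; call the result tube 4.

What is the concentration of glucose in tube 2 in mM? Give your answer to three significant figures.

Step 1: 2 mL brought to 40 mL → factor 40/2 = 20
Step 2: 50 μL + 250 μL = 300 μL total → factor 300/50 = 6
Dilution factor through tube 2 = 20 × 6 = 120
[tube 2] = 0.250 M / 120 = 0.002083 M = 2.08 mM

2.08 mM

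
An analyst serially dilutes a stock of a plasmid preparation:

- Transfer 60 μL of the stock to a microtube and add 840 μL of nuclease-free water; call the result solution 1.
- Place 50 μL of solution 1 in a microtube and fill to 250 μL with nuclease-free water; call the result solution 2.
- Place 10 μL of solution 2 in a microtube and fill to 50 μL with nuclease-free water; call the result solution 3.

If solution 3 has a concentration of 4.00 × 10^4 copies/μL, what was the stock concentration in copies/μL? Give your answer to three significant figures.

1.50 × 10^7 copies/μL

Step 1: 60 μL + 840 μL = 900 μL total → factor 900/60 = 15
Step 2: 50 μL brought to 250 μL → factor 250/50 = 5
Step 3: 10 μL brought to 50 μL → factor 50/10 = 5
Overall dilution factor = 15 × 5 × 5 = 375
Stock = 4.00 × 10^4 copies/μL × 375 = 1.50 × 10^7 copies/μL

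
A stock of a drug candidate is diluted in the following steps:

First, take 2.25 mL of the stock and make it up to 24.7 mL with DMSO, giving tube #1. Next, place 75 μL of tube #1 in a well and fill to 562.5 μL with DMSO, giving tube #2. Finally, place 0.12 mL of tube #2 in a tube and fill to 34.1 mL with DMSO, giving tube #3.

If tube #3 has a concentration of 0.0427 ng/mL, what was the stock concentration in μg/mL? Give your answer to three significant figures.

0.999 μg/mL

Step 1: 2.25 mL brought to 24.7 mL → factor 24.7/2.25 = 10.978
Step 2: 75 μL brought to 562.5 μL → factor 562.5/75 = 7.5
Step 3: 0.12 mL brought to 34.1 mL → factor 34.1/0.12 = 284.17
Overall dilution factor = 10.978 × 7.5 × 284.17 = 23396
Stock = 0.0427 ng/mL × 23396 = 999.0 ng/mL = 0.999 μg/mL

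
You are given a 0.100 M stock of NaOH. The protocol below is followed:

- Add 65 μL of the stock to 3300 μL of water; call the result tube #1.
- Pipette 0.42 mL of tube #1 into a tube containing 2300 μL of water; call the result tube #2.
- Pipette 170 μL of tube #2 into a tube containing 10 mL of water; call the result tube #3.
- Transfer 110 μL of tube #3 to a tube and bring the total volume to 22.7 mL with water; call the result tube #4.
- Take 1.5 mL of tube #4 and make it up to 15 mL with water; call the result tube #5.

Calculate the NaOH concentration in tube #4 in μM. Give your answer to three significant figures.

0.0242 μM

Step 1: 65 μL + 3300 μL = 3365 μL total → factor 3365/65 = 51.769
Step 2: 0.42 mL + 2300 μL = 2.72 mL total → factor 2.72/0.42 = 6.4762
Step 3: 170 μL + 10 mL = 10170 μL total → factor 10170/170 = 59.824
Step 4: 110 μL brought to 22.7 mL → factor 22700/110 = 206.36
Dilution factor through tube #4 = 51.769 × 6.4762 × 59.824 × 206.36 = 4.139 × 10^6
[tube #4] = 0.100 M / 4.139 × 10^6 = 2.416 × 10^-8 M = 0.0242 μM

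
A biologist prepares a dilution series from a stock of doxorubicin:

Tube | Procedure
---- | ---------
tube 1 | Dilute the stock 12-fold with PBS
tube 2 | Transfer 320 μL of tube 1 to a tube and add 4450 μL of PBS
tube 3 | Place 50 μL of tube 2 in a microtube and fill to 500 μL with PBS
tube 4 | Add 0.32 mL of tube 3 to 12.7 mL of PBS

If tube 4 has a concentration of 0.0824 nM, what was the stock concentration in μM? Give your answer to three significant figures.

Step 1: 12-fold → factor 12
Step 2: 320 μL + 4450 μL = 4770 μL total → factor 4770/320 = 14.906
Step 3: 50 μL brought to 500 μL → factor 500/50 = 10
Step 4: 0.32 mL + 12.7 mL = 13.02 mL total → factor 13.02/0.32 = 40.688
Overall dilution factor = 12 × 14.906 × 10 × 40.688 = 72780
Stock = 0.0824 nM × 72780 = 5997 nM = 6.00 μM

6.00 μM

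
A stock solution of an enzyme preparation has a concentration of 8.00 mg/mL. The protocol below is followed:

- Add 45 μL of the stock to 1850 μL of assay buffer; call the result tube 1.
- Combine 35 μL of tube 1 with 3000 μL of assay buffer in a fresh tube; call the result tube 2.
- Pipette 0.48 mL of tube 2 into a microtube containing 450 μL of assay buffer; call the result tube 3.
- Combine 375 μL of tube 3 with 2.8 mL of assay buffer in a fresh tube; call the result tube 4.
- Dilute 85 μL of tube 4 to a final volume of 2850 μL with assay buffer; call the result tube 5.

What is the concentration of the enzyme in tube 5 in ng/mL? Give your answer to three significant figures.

3.98 ng/mL

Step 1: 45 μL + 1850 μL = 1895 μL total → factor 1895/45 = 42.111
Step 2: 35 μL + 3000 μL = 3035 μL total → factor 3035/35 = 86.714
Step 3: 0.48 mL + 450 μL = 0.93 mL total → factor 0.93/0.48 = 1.9375
Step 4: 375 μL + 2.8 mL = 3175 μL total → factor 3175/375 = 8.4667
Step 5: 85 μL brought to 2850 μL → factor 2850/85 = 33.529
Dilution factor through tube 5 = 42.111 × 86.714 × 1.9375 × 8.4667 × 33.529 = 2.0085 × 10^6
[tube 5] = 8.00 mg/mL / 2.0085 × 10^6 = 3.983 × 10^-6 mg/mL = 3.98 ng/mL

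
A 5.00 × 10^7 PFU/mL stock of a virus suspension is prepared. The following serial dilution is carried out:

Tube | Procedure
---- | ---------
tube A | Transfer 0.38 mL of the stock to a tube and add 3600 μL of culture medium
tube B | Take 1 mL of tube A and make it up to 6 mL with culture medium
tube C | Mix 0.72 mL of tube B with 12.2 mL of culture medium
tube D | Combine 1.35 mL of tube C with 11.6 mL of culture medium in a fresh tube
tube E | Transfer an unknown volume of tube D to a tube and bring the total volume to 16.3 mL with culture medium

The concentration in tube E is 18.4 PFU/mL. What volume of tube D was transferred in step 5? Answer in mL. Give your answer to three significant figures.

0.0649 mL

Step 1: 0.38 mL + 3600 μL = 3.98 mL total → factor 3.98/0.38 = 10.474
Step 2: 1 mL brought to 6 mL → factor 6/1 = 6
Step 3: 0.72 mL + 12.2 mL = 12.92 mL total → factor 12.92/0.72 = 17.944
Step 4: 1.35 mL + 11.6 mL = 12.95 mL total → factor 12.95/1.35 = 9.5926
Step 5: v brought to 16.3 mL → factor = 16.3 mL/v
Product of known-step factors = 10817
Overall factor = 5.00 × 10^7 PFU/mL / (18.4 PFU/mL) = 2.7174 × 10^6
Step-5 factor = 2.7174 × 10^6 / 10817 = 251.21
v = 16.3 mL / 251.21 = 0.0649 mL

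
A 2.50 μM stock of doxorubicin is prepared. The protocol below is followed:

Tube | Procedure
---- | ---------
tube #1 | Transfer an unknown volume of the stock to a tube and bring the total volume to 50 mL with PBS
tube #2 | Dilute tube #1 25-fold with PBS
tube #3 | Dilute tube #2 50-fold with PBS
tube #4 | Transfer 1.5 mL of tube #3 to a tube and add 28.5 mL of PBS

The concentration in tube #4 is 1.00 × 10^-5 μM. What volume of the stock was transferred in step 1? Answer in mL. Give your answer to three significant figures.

5.00 mL

Step 1: v brought to 50 mL → factor = 50 mL/v
Step 2: 25-fold → factor 25
Step 3: 50-fold → factor 50
Step 4: 1.5 mL + 28.5 mL = 30 mL total → factor 30/1.5 = 20
Product of known-step factors = 25000
Overall factor = 2.50 μM / (1.00 × 10^-5 μM) = 2.5 × 10^5
Step-1 factor = 2.5 × 10^5 / 25000 = 10
v = 50 mL / 10 = 5.00 mL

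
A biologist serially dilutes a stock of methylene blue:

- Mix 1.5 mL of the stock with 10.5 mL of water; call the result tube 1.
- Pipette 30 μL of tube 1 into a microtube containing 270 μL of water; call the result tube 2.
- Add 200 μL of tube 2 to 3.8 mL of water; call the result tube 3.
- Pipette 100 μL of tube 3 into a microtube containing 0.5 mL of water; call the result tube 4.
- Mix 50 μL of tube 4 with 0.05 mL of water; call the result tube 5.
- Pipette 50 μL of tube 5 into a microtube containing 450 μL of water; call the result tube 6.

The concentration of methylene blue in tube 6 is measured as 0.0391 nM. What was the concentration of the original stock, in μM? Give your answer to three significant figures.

Step 1: 1.5 mL + 10.5 mL = 12 mL total → factor 12/1.5 = 8
Step 2: 30 μL + 270 μL = 300 μL total → factor 300/30 = 10
Step 3: 200 μL + 3.8 mL = 4000 μL total → factor 4000/200 = 20
Step 4: 100 μL + 0.5 mL = 600 μL total → factor 600/100 = 6
Step 5: 50 μL + 0.05 mL = 100 μL total → factor 100/50 = 2
Step 6: 50 μL + 450 μL = 500 μL total → factor 500/50 = 10
Overall dilution factor = 8 × 10 × 20 × 6 × 2 × 10 = 1.92 × 10^5
Stock = 0.0391 nM × 1.92 × 10^5 = 7507 nM = 7.51 μM

7.51 μM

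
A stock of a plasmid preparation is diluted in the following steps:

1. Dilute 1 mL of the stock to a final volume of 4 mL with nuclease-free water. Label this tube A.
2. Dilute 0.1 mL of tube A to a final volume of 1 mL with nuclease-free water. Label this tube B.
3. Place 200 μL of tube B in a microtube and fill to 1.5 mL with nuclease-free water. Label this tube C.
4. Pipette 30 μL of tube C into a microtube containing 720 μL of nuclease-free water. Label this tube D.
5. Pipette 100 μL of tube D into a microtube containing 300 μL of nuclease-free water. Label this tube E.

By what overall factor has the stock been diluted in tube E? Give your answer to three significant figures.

3.00 × 10^4

Step 1: 1 mL brought to 4 mL → factor 4/1 = 4
Step 2: 0.1 mL brought to 1 mL → factor 1/0.1 = 10
Step 3: 200 μL brought to 1.5 mL → factor 1500/200 = 7.5
Step 4: 30 μL + 720 μL = 750 μL total → factor 750/30 = 25
Step 5: 100 μL + 300 μL = 400 μL total → factor 400/100 = 4
Overall dilution factor = 4 × 10 × 7.5 × 25 × 4 = 30000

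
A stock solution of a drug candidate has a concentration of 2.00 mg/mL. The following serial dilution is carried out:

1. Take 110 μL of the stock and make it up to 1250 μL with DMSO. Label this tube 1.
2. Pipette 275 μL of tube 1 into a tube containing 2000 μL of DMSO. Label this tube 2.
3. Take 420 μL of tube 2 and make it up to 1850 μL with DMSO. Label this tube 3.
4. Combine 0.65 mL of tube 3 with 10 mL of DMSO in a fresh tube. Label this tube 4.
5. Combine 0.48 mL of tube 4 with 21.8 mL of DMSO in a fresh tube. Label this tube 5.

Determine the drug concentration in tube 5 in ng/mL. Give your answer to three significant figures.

6.35 ng/mL

Step 1: 110 μL brought to 1250 μL → factor 1250/110 = 11.364
Step 2: 275 μL + 2000 μL = 2275 μL total → factor 2275/275 = 8.2727
Step 3: 420 μL brought to 1850 μL → factor 1850/420 = 4.4048
Step 4: 0.65 mL + 10 mL = 10.65 mL total → factor 10.65/0.65 = 16.385
Step 5: 0.48 mL + 21.8 mL = 22.28 mL total → factor 22.28/0.48 = 46.417
Overall dilution factor = 11.364 × 8.2727 × 4.4048 × 16.385 × 46.417 = 3.1492 × 10^5
Final = 2.00 mg/mL / 3.1492 × 10^5 = 6.351 × 10^-6 mg/mL = 6.35 ng/mL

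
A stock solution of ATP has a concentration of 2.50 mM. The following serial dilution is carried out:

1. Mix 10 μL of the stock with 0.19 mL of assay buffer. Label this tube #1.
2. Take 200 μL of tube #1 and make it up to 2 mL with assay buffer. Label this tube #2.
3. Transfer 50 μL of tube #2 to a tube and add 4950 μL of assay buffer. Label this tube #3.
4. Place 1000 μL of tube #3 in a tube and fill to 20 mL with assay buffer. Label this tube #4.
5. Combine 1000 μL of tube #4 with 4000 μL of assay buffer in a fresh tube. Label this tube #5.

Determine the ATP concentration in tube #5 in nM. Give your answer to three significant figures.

1.25 nM

Step 1: 10 μL + 0.19 mL = 200 μL total → factor 200/10 = 20
Step 2: 200 μL brought to 2 mL → factor 2000/200 = 10
Step 3: 50 μL + 4950 μL = 5000 μL total → factor 5000/50 = 100
Step 4: 1000 μL brought to 20 mL → factor 20000/1000 = 20
Step 5: 1000 μL + 4000 μL = 5000 μL total → factor 5000/1000 = 5
Overall dilution factor = 20 × 10 × 100 × 20 × 5 = 2 × 10^6
Final = 2.50 mM / 2 × 10^6 = 1.250 × 10^-6 mM = 1.25 nM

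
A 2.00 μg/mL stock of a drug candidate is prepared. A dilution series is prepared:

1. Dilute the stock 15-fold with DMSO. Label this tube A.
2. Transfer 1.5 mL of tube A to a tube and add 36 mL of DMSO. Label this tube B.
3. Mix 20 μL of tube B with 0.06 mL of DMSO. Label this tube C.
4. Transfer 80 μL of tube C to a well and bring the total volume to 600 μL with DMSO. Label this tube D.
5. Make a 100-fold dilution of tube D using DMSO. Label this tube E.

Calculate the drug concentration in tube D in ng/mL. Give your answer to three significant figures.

0.178 ng/mL

Step 1: 15-fold → factor 15
Step 2: 1.5 mL + 36 mL = 37.5 mL total → factor 37.5/1.5 = 25
Step 3: 20 μL + 0.06 mL = 80 μL total → factor 80/20 = 4
Step 4: 80 μL brought to 600 μL → factor 600/80 = 7.5
Dilution factor through tube D = 15 × 25 × 4 × 7.5 = 11250
[tube D] = 2.00 μg/mL / 11250 = 0.0001778 μg/mL = 0.178 ng/mL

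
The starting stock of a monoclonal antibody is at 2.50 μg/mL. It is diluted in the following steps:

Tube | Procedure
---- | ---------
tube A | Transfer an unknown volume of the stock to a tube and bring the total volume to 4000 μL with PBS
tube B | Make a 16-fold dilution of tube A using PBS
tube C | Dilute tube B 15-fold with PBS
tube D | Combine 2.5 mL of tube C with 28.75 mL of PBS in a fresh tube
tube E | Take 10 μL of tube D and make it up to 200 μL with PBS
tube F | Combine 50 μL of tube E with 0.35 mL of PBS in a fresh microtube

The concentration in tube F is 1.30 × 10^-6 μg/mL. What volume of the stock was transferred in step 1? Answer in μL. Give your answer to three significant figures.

Step 1: v brought to 4000 μL → factor = 4000 μL/v
Step 2: 16-fold → factor 16
Step 3: 15-fold → factor 15
Step 4: 2.5 mL + 28.75 mL = 31.25 mL total → factor 31.25/2.5 = 12.5
Step 5: 10 μL brought to 200 μL → factor 200/10 = 20
Step 6: 50 μL + 0.35 mL = 400 μL total → factor 400/50 = 8
Product of known-step factors = 4.8 × 10^5
Overall factor = 2.50 μg/mL / (1.30 × 10^-6 μg/mL) = 1.9231 × 10^6
Step-1 factor = 1.9231 × 10^6 / 4.8 × 10^5 = 4.0064
v = 4000 μL / 4.0064 = 998 μL

998 μL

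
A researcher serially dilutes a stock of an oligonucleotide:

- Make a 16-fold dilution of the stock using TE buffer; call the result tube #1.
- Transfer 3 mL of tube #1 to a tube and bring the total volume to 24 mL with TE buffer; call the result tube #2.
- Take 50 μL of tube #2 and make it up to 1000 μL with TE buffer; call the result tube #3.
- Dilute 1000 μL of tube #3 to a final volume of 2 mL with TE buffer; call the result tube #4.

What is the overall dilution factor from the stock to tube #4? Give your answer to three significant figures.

Step 1: 16-fold → factor 16
Step 2: 3 mL brought to 24 mL → factor 24/3 = 8
Step 3: 50 μL brought to 1000 μL → factor 1000/50 = 20
Step 4: 1000 μL brought to 2 mL → factor 2000/1000 = 2
Overall dilution factor = 16 × 8 × 20 × 2 = 5120

5.12 × 10^3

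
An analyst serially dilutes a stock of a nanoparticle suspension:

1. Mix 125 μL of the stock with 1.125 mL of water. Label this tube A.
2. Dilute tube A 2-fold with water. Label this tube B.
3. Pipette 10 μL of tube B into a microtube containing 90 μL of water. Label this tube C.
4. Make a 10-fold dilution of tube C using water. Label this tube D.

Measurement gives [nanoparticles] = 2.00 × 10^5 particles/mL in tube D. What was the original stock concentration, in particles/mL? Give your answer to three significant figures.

Step 1: 125 μL + 1.125 mL = 1250 μL total → factor 1250/125 = 10
Step 2: 2-fold → factor 2
Step 3: 10 μL + 90 μL = 100 μL total → factor 100/10 = 10
Step 4: 10-fold → factor 10
Overall dilution factor = 10 × 2 × 10 × 10 = 2000
Stock = 2.00 × 10^5 particles/mL × 2000 = 4.00 × 10^8 particles/mL

4.00 × 10^8 particles/mL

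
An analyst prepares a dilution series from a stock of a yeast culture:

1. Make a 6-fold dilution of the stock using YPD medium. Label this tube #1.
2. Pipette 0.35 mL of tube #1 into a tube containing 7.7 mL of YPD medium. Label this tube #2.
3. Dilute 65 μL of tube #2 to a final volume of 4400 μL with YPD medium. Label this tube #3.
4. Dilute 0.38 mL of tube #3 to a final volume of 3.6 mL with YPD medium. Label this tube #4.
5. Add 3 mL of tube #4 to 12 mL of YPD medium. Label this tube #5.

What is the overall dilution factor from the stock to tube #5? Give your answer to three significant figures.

Step 1: 6-fold → factor 6
Step 2: 0.35 mL + 7.7 mL = 8.05 mL total → factor 8.05/0.35 = 23
Step 3: 65 μL brought to 4400 μL → factor 4400/65 = 67.692
Step 4: 0.38 mL brought to 3.6 mL → factor 3.6/0.38 = 9.4737
Step 5: 3 mL + 12 mL = 15 mL total → factor 15/3 = 5
Overall dilution factor = 6 × 23 × 67.692 × 9.4737 × 5 = 4.4249 × 10^5

4.42 × 10^5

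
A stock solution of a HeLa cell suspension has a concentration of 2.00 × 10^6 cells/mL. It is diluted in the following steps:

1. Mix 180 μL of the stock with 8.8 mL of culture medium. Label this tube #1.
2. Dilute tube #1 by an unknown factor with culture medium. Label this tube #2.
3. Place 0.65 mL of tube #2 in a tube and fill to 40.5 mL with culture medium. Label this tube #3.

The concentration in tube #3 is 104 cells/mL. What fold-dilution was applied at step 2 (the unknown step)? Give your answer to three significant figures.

Step 1: 180 μL + 8.8 mL = 8980 μL total → factor 8980/180 = 49.889
Step 2: unknown factor x
Step 3: 0.65 mL brought to 40.5 mL → factor 40.5/0.65 = 62.308
Product of known-step factors = 3108.5
Overall factor = 2.00 × 10^6 cells/mL / (104 cells/mL) = 19231
x = 19231 / 3108.5 = 6.19

6.19-fold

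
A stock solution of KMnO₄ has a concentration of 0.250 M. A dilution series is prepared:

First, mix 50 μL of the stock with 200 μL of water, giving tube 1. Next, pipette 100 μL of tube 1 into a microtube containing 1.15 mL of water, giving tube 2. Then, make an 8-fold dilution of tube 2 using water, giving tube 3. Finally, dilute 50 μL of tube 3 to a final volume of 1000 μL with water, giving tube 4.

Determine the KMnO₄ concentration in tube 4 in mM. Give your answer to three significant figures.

Step 1: 50 μL + 200 μL = 250 μL total → factor 250/50 = 5
Step 2: 100 μL + 1.15 mL = 1250 μL total → factor 1250/100 = 12.5
Step 3: 8-fold → factor 8
Step 4: 50 μL brought to 1000 μL → factor 1000/50 = 20
Overall dilution factor = 5 × 12.5 × 8 × 20 = 10000
Final = 0.250 M / 10000 = 2.500 × 10^-5 M = 0.0250 mM

0.0250 mM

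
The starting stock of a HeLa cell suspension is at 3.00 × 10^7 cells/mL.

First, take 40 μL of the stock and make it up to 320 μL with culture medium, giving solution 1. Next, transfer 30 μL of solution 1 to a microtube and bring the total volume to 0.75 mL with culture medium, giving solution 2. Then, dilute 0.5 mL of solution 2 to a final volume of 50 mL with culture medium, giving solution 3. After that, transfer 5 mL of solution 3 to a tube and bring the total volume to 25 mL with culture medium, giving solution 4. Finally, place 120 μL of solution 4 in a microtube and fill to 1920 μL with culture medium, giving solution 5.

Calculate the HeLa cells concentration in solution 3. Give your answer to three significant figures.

1.50 × 10^3 cells/mL

Step 1: 40 μL brought to 320 μL → factor 320/40 = 8
Step 2: 30 μL brought to 0.75 mL → factor 750/30 = 25
Step 3: 0.5 mL brought to 50 mL → factor 50/0.5 = 100
Dilution factor through solution 3 = 8 × 25 × 100 = 20000
[solution 3] = 3.00 × 10^7 cells/mL / 20000 = 1.50 × 10^3 cells/mL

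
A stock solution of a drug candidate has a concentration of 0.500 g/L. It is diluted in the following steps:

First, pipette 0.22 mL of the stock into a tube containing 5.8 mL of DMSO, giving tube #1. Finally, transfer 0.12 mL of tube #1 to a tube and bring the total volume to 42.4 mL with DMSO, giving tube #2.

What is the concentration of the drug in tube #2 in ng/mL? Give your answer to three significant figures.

51.7 ng/mL

Step 1: 0.22 mL + 5.8 mL = 6.02 mL total → factor 6.02/0.22 = 27.364
Step 2: 0.12 mL brought to 42.4 mL → factor 42.4/0.12 = 353.33
Overall dilution factor = 27.364 × 353.33 = 9668.5
Final = 0.500 g/L / 9668.5 = 5.171 × 10^-5 g/L = 51.7 ng/mL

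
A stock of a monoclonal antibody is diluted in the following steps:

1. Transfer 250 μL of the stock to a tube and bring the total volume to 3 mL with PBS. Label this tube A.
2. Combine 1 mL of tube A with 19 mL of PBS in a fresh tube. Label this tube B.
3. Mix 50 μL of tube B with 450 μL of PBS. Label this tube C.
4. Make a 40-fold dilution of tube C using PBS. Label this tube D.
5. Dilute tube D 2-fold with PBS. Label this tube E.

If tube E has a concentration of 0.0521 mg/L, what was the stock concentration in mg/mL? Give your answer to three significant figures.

Step 1: 250 μL brought to 3 mL → factor 3000/250 = 12
Step 2: 1 mL + 19 mL = 20 mL total → factor 20/1 = 20
Step 3: 50 μL + 450 μL = 500 μL total → factor 500/50 = 10
Step 4: 40-fold → factor 40
Step 5: 2-fold → factor 2
Overall dilution factor = 12 × 20 × 10 × 40 × 2 = 1.92 × 10^5
Stock = 0.0521 mg/L × 1.92 × 10^5 = 1.000 × 10^4 mg/L = 10.0 mg/mL

10.0 mg/mL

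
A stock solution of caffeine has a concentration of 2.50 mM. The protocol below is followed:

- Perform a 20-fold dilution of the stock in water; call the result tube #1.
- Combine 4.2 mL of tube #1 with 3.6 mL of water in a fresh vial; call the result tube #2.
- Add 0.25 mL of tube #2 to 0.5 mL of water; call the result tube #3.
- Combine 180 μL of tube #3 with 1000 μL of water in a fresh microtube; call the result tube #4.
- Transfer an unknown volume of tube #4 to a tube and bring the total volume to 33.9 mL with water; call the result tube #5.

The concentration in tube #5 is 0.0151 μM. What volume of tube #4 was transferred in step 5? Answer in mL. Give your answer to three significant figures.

0.150 mL

Step 1: 20-fold → factor 20
Step 2: 4.2 mL + 3.6 mL = 7.8 mL total → factor 7.8/4.2 = 1.8571
Step 3: 0.25 mL + 0.5 mL = 0.75 mL total → factor 0.75/0.25 = 3
Step 4: 180 μL + 1000 μL = 1180 μL total → factor 1180/180 = 6.5556
Step 5: v brought to 33.9 mL → factor = 33.9 mL/v
Product of known-step factors = 730.48
Overall factor = 2.50 mM / (0.0151 μM) = 1.6556 × 10^5
Step-5 factor = 1.6556 × 10^5 / 730.48 = 226.65
v = 33.9 mL / 226.65 = 0.150 mL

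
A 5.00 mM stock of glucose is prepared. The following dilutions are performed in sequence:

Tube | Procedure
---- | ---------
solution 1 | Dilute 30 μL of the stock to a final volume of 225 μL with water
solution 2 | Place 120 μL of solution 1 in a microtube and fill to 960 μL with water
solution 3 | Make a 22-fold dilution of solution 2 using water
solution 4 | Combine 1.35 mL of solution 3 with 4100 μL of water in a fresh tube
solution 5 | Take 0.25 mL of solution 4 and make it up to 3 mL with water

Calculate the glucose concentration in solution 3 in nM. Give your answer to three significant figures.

Step 1: 30 μL brought to 225 μL → factor 225/30 = 7.5
Step 2: 120 μL brought to 960 μL → factor 960/120 = 8
Step 3: 22-fold → factor 22
Dilution factor through solution 3 = 7.5 × 8 × 22 = 1320
[solution 3] = 5.00 mM / 1320 = 0.003788 mM = 3.79 × 10^3 nM

3.79 × 10^3 nM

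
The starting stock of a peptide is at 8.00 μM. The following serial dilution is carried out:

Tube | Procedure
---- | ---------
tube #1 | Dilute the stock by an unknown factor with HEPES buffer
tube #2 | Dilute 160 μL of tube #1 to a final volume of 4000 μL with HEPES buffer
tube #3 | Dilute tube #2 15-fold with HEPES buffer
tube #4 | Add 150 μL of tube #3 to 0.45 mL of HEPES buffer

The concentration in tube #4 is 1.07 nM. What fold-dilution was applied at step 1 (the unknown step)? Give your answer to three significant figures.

Step 1: unknown factor x
Step 2: 160 μL brought to 4000 μL → factor 4000/160 = 25
Step 3: 15-fold → factor 15
Step 4: 150 μL + 0.45 mL = 600 μL total → factor 600/150 = 4
Product of known-step factors = 1500
Overall factor = 8.00 μM / (1.07 nM) = 7476.6
x = 7476.6 / 1500 = 4.98

4.98-fold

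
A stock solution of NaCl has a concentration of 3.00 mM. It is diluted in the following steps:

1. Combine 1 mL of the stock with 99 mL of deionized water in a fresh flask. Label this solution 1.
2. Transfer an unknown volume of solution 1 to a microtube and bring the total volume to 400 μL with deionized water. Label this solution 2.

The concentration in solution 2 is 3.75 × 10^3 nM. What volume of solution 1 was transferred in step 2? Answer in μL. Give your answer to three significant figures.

Step 1: 1 mL + 99 mL = 100 mL total → factor 100/1 = 100
Step 2: v brought to 400 μL → factor = 400 μL/v
Product of known-step factors = 100
Overall factor = 3.00 mM / (3.75 × 10^3 nM) = 800
Step-2 factor = 800 / 100 = 8
v = 400 μL / 8 = 50.0 μL

50.0 μL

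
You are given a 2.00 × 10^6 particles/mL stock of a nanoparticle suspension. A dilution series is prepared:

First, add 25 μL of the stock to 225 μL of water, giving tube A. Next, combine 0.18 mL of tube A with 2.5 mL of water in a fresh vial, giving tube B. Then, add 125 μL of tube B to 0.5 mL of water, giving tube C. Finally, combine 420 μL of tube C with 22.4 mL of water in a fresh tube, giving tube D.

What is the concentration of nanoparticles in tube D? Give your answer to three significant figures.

Step 1: 25 μL + 225 μL = 250 μL total → factor 250/25 = 10
Step 2: 0.18 mL + 2.5 mL = 2.68 mL total → factor 2.68/0.18 = 14.889
Step 3: 125 μL + 0.5 mL = 625 μL total → factor 625/125 = 5
Step 4: 420 μL + 22.4 mL = 22820 μL total → factor 22820/420 = 54.333
Overall dilution factor = 10 × 14.889 × 5 × 54.333 = 40448
Final = 2.00 × 10^6 particles/mL / 40448 = 49.4 particles/mL

49.4 particles/mL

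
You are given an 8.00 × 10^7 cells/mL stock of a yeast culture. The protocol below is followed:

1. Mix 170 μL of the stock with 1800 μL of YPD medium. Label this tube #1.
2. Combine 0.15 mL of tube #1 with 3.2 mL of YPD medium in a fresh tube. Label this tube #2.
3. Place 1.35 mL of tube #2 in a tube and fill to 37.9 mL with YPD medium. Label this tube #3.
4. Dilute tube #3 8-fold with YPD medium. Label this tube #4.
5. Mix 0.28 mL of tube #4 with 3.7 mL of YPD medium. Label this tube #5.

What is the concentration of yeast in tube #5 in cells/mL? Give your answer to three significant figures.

96.8 cells/mL

Step 1: 170 μL + 1800 μL = 1970 μL total → factor 1970/170 = 11.588
Step 2: 0.15 mL + 3.2 mL = 3.35 mL total → factor 3.35/0.15 = 22.333
Step 3: 1.35 mL brought to 37.9 mL → factor 37.9/1.35 = 28.074
Step 4: 8-fold → factor 8
Step 5: 0.28 mL + 3.7 mL = 3.98 mL total → factor 3.98/0.28 = 14.214
Overall dilution factor = 11.588 × 22.333 × 28.074 × 8 × 14.214 = 8.2621 × 10^5
Final = 8.00 × 10^7 cells/mL / 8.2621 × 10^5 = 96.8 cells/mL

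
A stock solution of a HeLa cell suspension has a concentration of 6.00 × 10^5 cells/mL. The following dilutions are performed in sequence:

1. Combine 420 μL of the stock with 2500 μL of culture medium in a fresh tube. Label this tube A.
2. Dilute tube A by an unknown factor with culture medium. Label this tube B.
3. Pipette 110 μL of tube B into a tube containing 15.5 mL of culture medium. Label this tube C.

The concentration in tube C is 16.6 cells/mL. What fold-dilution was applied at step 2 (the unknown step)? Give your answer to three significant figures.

36.6-fold

Step 1: 420 μL + 2500 μL = 2920 μL total → factor 2920/420 = 6.9524
Step 2: unknown factor x
Step 3: 110 μL + 15.5 mL = 15610 μL total → factor 15610/110 = 141.91
Product of known-step factors = 986.61
Overall factor = 6.00 × 10^5 cells/mL / (16.6 cells/mL) = 36145
x = 36145 / 986.61 = 36.6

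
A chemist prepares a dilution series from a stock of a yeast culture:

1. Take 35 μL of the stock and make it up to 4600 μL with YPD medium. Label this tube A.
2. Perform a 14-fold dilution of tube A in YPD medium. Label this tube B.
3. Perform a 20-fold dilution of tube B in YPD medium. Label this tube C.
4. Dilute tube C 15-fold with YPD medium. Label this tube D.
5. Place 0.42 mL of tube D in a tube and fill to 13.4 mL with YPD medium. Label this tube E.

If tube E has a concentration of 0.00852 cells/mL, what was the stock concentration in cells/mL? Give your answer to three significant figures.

1.50 × 10^5 cells/mL

Step 1: 35 μL brought to 4600 μL → factor 4600/35 = 131.43
Step 2: 14-fold → factor 14
Step 3: 20-fold → factor 20
Step 4: 15-fold → factor 15
Step 5: 0.42 mL brought to 13.4 mL → factor 13.4/0.42 = 31.905
Overall dilution factor = 131.43 × 14 × 20 × 15 × 31.905 = 1.7611 × 10^7
Stock = 0.00852 cells/mL × 1.7611 × 10^7 = 1.50 × 10^5 cells/mL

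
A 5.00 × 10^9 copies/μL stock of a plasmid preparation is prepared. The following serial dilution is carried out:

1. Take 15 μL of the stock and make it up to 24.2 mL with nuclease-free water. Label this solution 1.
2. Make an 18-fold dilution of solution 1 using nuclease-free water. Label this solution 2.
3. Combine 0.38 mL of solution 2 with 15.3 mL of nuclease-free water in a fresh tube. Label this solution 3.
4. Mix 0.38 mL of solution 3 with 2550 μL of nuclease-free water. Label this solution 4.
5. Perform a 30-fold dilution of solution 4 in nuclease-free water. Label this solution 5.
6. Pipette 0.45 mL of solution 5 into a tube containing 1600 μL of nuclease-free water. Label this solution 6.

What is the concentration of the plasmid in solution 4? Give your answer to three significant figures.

541 copies/μL

Step 1: 15 μL brought to 24.2 mL → factor 24200/15 = 1613.3
Step 2: 18-fold → factor 18
Step 3: 0.38 mL + 15.3 mL = 15.68 mL total → factor 15.68/0.38 = 41.263
Step 4: 0.38 mL + 2550 μL = 2.93 mL total → factor 2.93/0.38 = 7.7105
Dilution factor through solution 4 = 1613.3 × 18 × 41.263 × 7.7105 = 9.2394 × 10^6
[solution 4] = 5.00 × 10^9 copies/μL / 9.2394 × 10^6 = 541 copies/μL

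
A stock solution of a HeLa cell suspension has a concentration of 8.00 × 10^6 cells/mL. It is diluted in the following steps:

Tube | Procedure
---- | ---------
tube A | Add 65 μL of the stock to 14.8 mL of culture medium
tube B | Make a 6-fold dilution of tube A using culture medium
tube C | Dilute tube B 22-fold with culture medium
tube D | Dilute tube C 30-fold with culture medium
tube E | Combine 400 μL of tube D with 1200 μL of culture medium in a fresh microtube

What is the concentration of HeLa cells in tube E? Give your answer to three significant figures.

Step 1: 65 μL + 14.8 mL = 14865 μL total → factor 14865/65 = 228.69
Step 2: 6-fold → factor 6
Step 3: 22-fold → factor 22
Step 4: 30-fold → factor 30
Step 5: 400 μL + 1200 μL = 1600 μL total → factor 1600/400 = 4
Overall dilution factor = 228.69 × 6 × 22 × 30 × 4 = 3.6225 × 10^6
Final = 8.00 × 10^6 cells/mL / 3.6225 × 10^6 = 2.21 cells/mL

2.21 cells/mL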